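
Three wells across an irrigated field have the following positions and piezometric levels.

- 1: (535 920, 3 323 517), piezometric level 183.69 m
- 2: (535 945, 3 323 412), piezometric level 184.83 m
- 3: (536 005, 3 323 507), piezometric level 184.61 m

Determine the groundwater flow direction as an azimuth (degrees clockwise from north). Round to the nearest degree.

311°

Differences from 1: to 2 (Δx, Δy, Δh) = (25, -105, +1.14); to 3 = (85, -10, +0.92).
Solve a·Δx + b·Δy = Δh: det = 25·(-10) − 85·(-105) = 8675.
∂h/∂x = [(+1.14)·(-10) − (+0.92)·(-105)] / 8675 = +0.009821
∂h/∂y = [25·(+0.92) − 85·(+1.14)] / 8675 = -0.008519
Flow direction (−∇h) has components (-0.009821 E, +0.008519 N).
Azimuth = atan2(E, N) = atan2(-0.009821, +0.008519) = 310.9° ≈ 311°.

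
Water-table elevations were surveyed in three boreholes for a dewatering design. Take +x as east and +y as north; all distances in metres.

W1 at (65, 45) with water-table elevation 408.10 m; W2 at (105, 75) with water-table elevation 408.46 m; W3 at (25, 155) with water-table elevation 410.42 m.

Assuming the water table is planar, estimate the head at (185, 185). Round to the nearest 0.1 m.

Three-point gradient (reference W1): Δ to W2 = (40, 30, +0.36), Δ to W3 = (-40, 110, +2.32).
∂h/∂x = -0.005357, ∂h/∂y = +0.01914 (det = 5600).
h(185, 185) = 408.10 + (-0.005357)·(120) + (+0.01914)·(140) = 408.10 -0.643 +2.680 = 410.137 m.

410.1 m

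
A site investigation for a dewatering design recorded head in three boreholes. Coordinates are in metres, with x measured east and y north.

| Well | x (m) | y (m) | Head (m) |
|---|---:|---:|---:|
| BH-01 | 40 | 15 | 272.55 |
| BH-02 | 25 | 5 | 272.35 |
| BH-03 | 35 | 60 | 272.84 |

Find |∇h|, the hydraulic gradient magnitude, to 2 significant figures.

Taking BH-01 as reference: BH-02−BH-01 = (-15, -10, -0.20); BH-03−BH-01 = (-5, 45, +0.29).
Determinant of the coordinate differences = (-15)·45 − (-5)·(-10) = -725.
∂h/∂x = [(-0.20)·45 − (+0.29)·(-10)] / -725 = +0.008414
∂h/∂y = [(-15)·(+0.29) − (-5)·(-0.20)] / -725 = +0.007379
|∇h| = √(0.008414² + 0.007379²) = 0.01119

0.011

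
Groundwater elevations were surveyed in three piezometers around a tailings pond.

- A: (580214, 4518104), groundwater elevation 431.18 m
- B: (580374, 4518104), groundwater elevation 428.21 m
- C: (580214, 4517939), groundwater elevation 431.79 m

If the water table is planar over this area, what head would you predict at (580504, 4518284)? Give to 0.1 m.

425.1 m

∂h/∂x = (428.21 − 431.18) / (580374 − 580214) = -0.01856
∂h/∂y = (431.79 − 431.18) / (4517939 − 4518104) = -0.003697
h(580504, 4518284) = 431.18 + (-0.01856)·(290) + (-0.003697)·(180) = 431.18 -5.383 -0.665 = 425.131 m.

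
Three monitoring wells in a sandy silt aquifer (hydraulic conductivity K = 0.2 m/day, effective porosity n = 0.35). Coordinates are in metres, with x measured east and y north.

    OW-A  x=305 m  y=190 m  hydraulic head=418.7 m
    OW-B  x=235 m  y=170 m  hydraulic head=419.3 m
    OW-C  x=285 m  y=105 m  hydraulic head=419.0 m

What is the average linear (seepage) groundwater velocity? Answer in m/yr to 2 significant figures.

Three-point gradient (reference OW-A): Δ to OW-B = (-70, -20, +0.6), Δ to OW-C = (-20, -85, +0.3).
∂h/∂x = -0.008108, ∂h/∂y = -0.001622 (det = 5550).
|∇h| = √(-0.008108² + -0.001622²) = 0.008269
Seepage velocity v = K·i/n = 0.2 × 0.008269 / 0.35 = 0.004725 m/day = 1.726 m/yr.

1.7 m/yr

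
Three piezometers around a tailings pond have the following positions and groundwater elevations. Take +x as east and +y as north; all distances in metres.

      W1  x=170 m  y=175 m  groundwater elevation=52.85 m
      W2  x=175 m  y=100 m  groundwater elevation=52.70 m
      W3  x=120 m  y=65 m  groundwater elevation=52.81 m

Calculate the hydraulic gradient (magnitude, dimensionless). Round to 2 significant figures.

0.0036

Taking W1 as reference: W2−W1 = (5, -75, -0.15); W3−W1 = (-50, -110, -0.04).
Solve a·Δx + b·Δy = Δh: det = 5·(-110) − (-50)·(-75) = -4300.
∂h/∂x = [(-0.15)·(-110) − (-0.04)·(-75)] / -4300 = -0.003140
∂h/∂y = [5·(-0.04) − (-50)·(-0.15)] / -4300 = +0.001791
|∇h| = √(-0.003140² + 0.001791²) = 0.003615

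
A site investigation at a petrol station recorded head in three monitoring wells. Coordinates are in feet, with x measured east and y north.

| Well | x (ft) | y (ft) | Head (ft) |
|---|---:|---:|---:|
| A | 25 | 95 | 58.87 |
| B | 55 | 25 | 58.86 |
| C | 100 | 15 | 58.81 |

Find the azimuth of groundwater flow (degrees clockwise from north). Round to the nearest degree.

073°

Taking A as reference: B−A = (30, -70, -0.01); C−A = (75, -80, -0.06).
Determinant of the coordinate differences = 30·(-80) − 75·(-70) = 2850.
∂h/∂x = [(-0.01)·(-80) − (-0.06)·(-70)] / 2850 = -0.001193
∂h/∂y = [30·(-0.06) − 75·(-0.01)] / 2850 = -0.0003684
Flow direction (−∇h) has components (+0.001193 E, +0.0003684 N).
Azimuth = atan2(E, N) = atan2(+0.001193, +0.0003684) = 72.8° ≈ 073°.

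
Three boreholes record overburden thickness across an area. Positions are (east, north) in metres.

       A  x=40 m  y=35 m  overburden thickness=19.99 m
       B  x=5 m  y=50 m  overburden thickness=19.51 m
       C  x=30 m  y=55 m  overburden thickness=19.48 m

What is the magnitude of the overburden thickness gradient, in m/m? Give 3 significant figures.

With d = a·x + b·y + c and A as origin, the differences give:
  (-35)·a + 15·b = -0.48
  (-10)·a + 20·b = -0.51
Eliminate b (×20 and ×15, subtract): -550·a = -1.950 → a = ∂d/∂x = +0.003545
Back-substitute: b = ∂d/∂y = -0.02373.
|∇f| = √(0.003545² + -0.02373²) = 0.02399 m/m

0.0240 m/m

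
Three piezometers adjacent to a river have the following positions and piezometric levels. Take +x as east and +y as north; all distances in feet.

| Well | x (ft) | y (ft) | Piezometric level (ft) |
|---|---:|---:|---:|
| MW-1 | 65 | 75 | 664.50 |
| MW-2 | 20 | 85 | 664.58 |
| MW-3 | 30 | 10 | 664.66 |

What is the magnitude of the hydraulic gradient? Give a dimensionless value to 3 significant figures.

Taking MW-1 as reference: MW-2−MW-1 = (-45, 10, +0.08); MW-3−MW-1 = (-35, -65, +0.16).
Solve a·Δx + b·Δy = Δh: det = (-45)·(-65) − (-35)·10 = 3275.
∂h/∂x = [(+0.08)·(-65) − (+0.16)·10] / 3275 = -0.002076
∂h/∂y = [(-45)·(+0.16) − (-35)·(+0.08)] / 3275 = -0.001344
|∇h| = √(-0.002076² + -0.001344²) = 0.002473

0.00247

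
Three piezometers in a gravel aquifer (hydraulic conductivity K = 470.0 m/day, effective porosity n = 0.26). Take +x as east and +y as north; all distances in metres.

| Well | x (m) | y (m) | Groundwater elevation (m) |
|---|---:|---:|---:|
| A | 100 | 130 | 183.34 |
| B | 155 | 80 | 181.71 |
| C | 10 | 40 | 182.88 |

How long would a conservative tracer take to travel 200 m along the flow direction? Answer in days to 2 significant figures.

4.9 days

With h = a·x + b·y + c and A as origin, the differences give:
  55·a + (-50)·b = -1.63
  (-90)·a + (-90)·b = -0.46
Eliminate b (×(-90) and ×(-50), subtract): -9450·a = 123.700 → a = ∂h/∂x = -0.01309
Back-substitute: b = ∂h/∂y = +0.01820.
|∇h| = √(-0.01309² + 0.01820²) = 0.02242
Seepage velocity v = K·i/n = 470.0 × 0.02242 / 0.26 = 40.53 m/day.
t = 200 / 40.53 = 4.935 days.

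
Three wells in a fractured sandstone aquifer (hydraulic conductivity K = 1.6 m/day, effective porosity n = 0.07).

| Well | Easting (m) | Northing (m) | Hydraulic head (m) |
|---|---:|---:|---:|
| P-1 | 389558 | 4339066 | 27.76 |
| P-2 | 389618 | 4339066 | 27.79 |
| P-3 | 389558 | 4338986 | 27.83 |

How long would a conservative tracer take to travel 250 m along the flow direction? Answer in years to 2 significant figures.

∂h/∂x = (27.79 − 27.76) / (389618 − 389558) = +0.0005000
∂h/∂y = (27.83 − 27.76) / (4338986 − 4339066) = -0.0008750
|∇h| = √(0.0005000² + -0.0008750²) = 0.001008
Seepage velocity v = K·i/n = 1.6 × 0.001008 / 0.07 = 0.02304 m/day.
t = 250 / 0.02304 = 1.085e+04 days = 29.7 years.

30 years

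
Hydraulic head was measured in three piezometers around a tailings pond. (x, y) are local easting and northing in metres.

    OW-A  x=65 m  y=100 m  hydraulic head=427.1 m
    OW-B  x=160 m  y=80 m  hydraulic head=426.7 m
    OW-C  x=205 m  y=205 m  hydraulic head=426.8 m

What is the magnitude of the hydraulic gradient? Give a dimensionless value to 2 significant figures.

0.0043

Differences from OW-A: to OW-B (Δx, Δy, Δh) = (95, -20, -0.4); to OW-C = (140, 105, -0.3).
Determinant of the coordinate differences = 95·105 − 140·(-20) = 12775.
∂h/∂x = [(-0.4)·105 − (-0.3)·(-20)] / 12775 = -0.003757
∂h/∂y = [95·(-0.3) − 140·(-0.4)] / 12775 = +0.002153
|∇h| = √(-0.003757² + 0.002153²) = 0.00433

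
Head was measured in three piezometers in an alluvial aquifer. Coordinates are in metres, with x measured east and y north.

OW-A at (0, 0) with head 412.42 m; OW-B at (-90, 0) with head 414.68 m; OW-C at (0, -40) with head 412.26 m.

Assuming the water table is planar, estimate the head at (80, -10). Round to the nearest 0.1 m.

410.4 m

∂h/∂x = (414.68 − 412.42) / (-90 − 0) = -0.02511
∂h/∂y = (412.26 − 412.42) / (-40 − 0) = +0.004000
h(80, -10) = 412.42 + (-0.02511)·(80) + (+0.004000)·(-10) = 412.42 -2.009 -0.040 = 410.371 m.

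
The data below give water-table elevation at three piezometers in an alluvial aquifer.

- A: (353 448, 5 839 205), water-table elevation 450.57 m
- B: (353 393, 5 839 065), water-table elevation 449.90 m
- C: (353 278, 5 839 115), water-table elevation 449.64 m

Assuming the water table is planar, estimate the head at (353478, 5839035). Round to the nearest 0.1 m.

Differences from A: to B (Δx, Δy, Δh) = (-55, -140, -0.67); to C = (-170, -90, -0.93).
Determinant of the coordinate differences = (-55)·(-90) − (-170)·(-140) = -18850.
∂h/∂x = [(-0.67)·(-90) − (-0.93)·(-140)] / -18850 = +0.003708
∂h/∂y = [(-55)·(-0.93) − (-170)·(-0.67)] / -18850 = +0.003329
h(353478, 5839035) = 450.57 + (+0.003708)·(30) + (+0.003329)·(-170) = 450.57 +0.111 -0.566 = 450.115 m.

450.1 m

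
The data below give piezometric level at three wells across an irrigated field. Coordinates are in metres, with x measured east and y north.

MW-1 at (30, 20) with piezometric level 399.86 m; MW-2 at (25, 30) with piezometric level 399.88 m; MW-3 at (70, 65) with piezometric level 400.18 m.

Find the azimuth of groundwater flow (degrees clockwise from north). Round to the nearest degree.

224°

With h = a·x + b·y + c and MW-1 as origin, the differences give:
  (-5)·a + 10·b = +0.02
  40·a + 45·b = +0.32
Eliminate b (×45 and ×10, subtract): -625·a = -2.300 → a = ∂h/∂x = +0.003680
Back-substitute: b = ∂h/∂y = +0.003840.
Flow direction (−∇h) has components (-0.003680 E, -0.003840 N).
Azimuth = atan2(E, N) = atan2(-0.003680, -0.003840) = 223.8° ≈ 224°.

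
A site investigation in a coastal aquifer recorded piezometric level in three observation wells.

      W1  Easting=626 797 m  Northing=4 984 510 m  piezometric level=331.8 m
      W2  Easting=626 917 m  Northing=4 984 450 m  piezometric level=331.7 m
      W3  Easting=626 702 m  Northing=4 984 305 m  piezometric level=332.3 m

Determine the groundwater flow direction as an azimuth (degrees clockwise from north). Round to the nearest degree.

Differences from W1: to W2 (Δx, Δy, Δh) = (120, -60, -0.1); to W3 = (-95, -205, +0.5).
Determinant of the coordinate differences = 120·(-205) − (-95)·(-60) = -30300.
∂h/∂x = [(-0.1)·(-205) − (+0.5)·(-60)] / -30300 = -0.001667
∂h/∂y = [120·(+0.5) − (-95)·(-0.1)] / -30300 = -0.001667
Flow direction (−∇h) has components (+0.001667 E, +0.001667 N).
Azimuth = atan2(E, N) = atan2(+0.001667, +0.001667) = 45.0° ≈ 045°.

045°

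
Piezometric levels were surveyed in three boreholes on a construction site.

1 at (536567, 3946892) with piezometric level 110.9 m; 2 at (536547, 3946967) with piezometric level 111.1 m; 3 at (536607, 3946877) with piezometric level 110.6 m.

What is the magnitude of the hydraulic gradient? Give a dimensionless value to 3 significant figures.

0.00726

Taking 1 as reference: 2−1 = (-20, 75, +0.2); 3−1 = (40, -15, -0.3).
Determinant of the coordinate differences = (-20)·(-15) − 40·75 = -2700.
∂h/∂x = [(+0.2)·(-15) − (-0.3)·75] / -2700 = -0.007222
∂h/∂y = [(-20)·(-0.3) − 40·(+0.2)] / -2700 = +0.0007407
|∇h| = √(-0.007222² + 0.0007407²) = 0.00726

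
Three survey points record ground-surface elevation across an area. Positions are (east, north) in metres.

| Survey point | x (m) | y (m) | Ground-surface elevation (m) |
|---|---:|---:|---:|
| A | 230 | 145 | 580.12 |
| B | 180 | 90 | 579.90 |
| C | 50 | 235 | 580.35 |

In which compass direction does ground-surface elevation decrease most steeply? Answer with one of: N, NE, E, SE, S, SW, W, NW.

S

Taking A as reference: B−A = (-50, -55, -0.22); C−A = (-180, 90, +0.23).
Solve a·Δx + b·Δy = Δz: det = (-50)·90 − (-180)·(-55) = -14400.
∂z/∂x = [(-0.22)·90 − (+0.23)·(-55)] / -14400 = +0.0004965
∂z/∂y = [(-50)·(+0.23) − (-180)·(-0.22)] / -14400 = +0.003549
Steepest decrease is along −∇f = (-0.0004965 E, -0.003549 N) → south.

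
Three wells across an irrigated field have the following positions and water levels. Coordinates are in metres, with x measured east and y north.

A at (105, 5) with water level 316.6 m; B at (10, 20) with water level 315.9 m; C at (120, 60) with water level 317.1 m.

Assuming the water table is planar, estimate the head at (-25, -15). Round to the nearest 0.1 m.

Differences from A: to B (Δx, Δy, Δh) = (-95, 15, -0.7); to C = (15, 55, +0.5).
Solve a·Δx + b·Δy = Δh: det = (-95)·55 − 15·15 = -5450.
∂h/∂x = [(-0.7)·55 − (+0.5)·15] / -5450 = +0.008440
∂h/∂y = [(-95)·(+0.5) − 15·(-0.7)] / -5450 = +0.006789
h(-25, -15) = 316.6 + (+0.008440)·(-130) + (+0.006789)·(-20) = 316.6 -1.097 -0.136 = 315.367 m.

315.4 m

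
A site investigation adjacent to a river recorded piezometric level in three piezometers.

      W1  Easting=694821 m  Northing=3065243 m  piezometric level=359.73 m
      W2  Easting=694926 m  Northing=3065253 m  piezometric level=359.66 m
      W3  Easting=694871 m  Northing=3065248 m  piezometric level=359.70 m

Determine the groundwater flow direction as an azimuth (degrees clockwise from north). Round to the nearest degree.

172°

Taking W1 as reference: W2−W1 = (105, 10, -0.07); W3−W1 = (50, 5, -0.03).
Solve a·Δx + b·Δy = Δh: det = 105·5 − 50·10 = 25.
∂h/∂x = [(-0.07)·5 − (-0.03)·10] / 25 = -0.002000
∂h/∂y = [105·(-0.03) − 50·(-0.07)] / 25 = +0.01400
Flow direction (−∇h) has components (+0.002000 E, -0.01400 N).
Azimuth = atan2(E, N) = atan2(+0.002000, -0.01400) = 171.9° ≈ 172°.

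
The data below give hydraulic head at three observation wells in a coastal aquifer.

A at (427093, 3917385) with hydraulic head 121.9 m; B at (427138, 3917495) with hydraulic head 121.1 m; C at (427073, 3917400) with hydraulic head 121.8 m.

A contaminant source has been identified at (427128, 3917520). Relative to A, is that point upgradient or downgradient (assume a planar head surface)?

Taking A as reference: B−A = (45, 110, -0.8); C−A = (-20, 15, -0.1).
Determinant of the coordinate differences = 45·15 − (-20)·110 = 2875.
∂h/∂x = [(-0.8)·15 − (-0.1)·110] / 2875 = -0.0003478
∂h/∂y = [45·(-0.1) − (-20)·(-0.8)] / 2875 = -0.007130
Head at (427128, 3917520) = 121.9 + (-0.0003478)·(35) + (-0.007130)·(135) = 120.93 m.
That is lower than the 121.9 m at A, so the point is downgradient.

downgradient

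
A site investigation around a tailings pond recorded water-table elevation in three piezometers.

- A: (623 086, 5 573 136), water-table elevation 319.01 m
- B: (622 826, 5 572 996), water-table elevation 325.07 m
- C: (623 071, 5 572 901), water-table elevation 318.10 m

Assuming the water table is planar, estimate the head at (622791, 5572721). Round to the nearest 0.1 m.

324.5 m

Differences from A: to B (Δx, Δy, Δh) = (-260, -140, +6.06); to C = (-15, -235, -0.91).
Solve a·Δx + b·Δy = Δh: det = (-260)·(-235) − (-15)·(-140) = 59000.
∂h/∂x = [(+6.06)·(-235) − (-0.91)·(-140)] / 59000 = -0.02630
∂h/∂y = [(-260)·(-0.91) − (-15)·(+6.06)] / 59000 = +0.005551
h(622791, 5572721) = 319.01 + (-0.02630)·(-295) + (+0.005551)·(-415) = 319.01 +7.757 -2.304 = 324.464 m.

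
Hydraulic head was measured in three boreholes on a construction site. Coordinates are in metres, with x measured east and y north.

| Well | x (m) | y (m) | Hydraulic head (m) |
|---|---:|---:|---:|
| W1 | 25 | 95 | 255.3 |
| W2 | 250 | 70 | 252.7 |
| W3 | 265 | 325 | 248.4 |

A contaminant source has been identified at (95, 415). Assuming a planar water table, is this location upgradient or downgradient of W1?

downgradient

With h = a·x + b·y + c and W1 as origin, the differences give:
  225·a + (-25)·b = -2.6
  240·a + 230·b = -6.9
Eliminate b (×230 and ×(-25), subtract): 57750·a = -770.50 → a = ∂h/∂x = -0.01334
Back-substitute: b = ∂h/∂y = -0.01608.
Head at (95, 415) = 255.3 + (-0.01334)·(70) + (-0.01608)·(320) = 249.22 m.
That is lower than the 255.3 m at W1, so the point is downgradient.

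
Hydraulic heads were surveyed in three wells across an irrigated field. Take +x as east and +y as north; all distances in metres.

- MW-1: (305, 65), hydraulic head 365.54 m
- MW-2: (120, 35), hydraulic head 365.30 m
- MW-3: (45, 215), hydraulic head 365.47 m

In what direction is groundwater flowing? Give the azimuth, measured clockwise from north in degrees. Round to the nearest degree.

218°

Taking MW-1 as reference: MW-2−MW-1 = (-185, -30, -0.24); MW-3−MW-1 = (-260, 150, -0.07).
Determinant of the coordinate differences = (-185)·150 − (-260)·(-30) = -35550.
∂h/∂x = [(-0.24)·150 − (-0.07)·(-30)] / -35550 = +0.001072
∂h/∂y = [(-185)·(-0.07) − (-260)·(-0.24)] / -35550 = +0.001391
Flow direction (−∇h) has components (-0.001072 E, -0.001391 N).
Azimuth = atan2(E, N) = atan2(-0.001072, -0.001391) = 217.6° ≈ 218°.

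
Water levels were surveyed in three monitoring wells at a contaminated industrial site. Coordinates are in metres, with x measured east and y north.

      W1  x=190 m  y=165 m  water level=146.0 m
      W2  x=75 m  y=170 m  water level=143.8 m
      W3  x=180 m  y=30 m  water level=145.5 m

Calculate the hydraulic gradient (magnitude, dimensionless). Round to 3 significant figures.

0.0194

Three-point gradient (reference W1): Δ to W2 = (-115, 5, -2.2), Δ to W3 = (-10, -135, -0.5).
∂h/∂x = +0.01923, ∂h/∂y = +0.002279 (det = 15575).
|∇h| = √(0.01923² + 0.002279²) = 0.01936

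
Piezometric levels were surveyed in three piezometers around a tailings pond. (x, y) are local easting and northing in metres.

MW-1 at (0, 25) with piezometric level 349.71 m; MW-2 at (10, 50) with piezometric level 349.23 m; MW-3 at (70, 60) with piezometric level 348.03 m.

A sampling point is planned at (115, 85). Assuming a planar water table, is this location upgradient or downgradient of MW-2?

downgradient

Taking MW-1 as reference: MW-2−MW-1 = (10, 25, -0.48); MW-3−MW-1 = (70, 35, -1.68).
Solve a·Δx + b·Δy = Δh: det = 10·35 − 70·25 = -1400.
∂h/∂x = [(-0.48)·35 − (-1.68)·25] / -1400 = -0.01800
∂h/∂y = [10·(-1.68) − 70·(-0.48)] / -1400 = -0.01200
Head at (115, 85) = 349.71 + (-0.01800)·(115) + (-0.01200)·(60) = 346.92 m.
That is lower than the 349.23 m at MW-2, so the point is downgradient.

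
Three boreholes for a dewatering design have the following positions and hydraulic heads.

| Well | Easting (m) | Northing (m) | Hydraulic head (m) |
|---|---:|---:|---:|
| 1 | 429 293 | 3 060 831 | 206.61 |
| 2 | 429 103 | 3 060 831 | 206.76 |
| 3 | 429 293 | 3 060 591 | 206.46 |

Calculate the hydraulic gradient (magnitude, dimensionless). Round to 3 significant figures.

0.00101

∂h/∂x = (206.76 − 206.61) / (429103 − 429293) = -0.0007895
∂h/∂y = (206.46 − 206.61) / (3060591 − 3060831) = +0.0006250
|∇h| = √(-0.0007895² + 0.0006250²) = 0.001007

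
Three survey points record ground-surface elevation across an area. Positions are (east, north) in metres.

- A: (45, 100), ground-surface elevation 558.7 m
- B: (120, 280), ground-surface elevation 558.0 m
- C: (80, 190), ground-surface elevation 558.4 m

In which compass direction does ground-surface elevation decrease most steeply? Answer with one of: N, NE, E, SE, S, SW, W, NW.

Taking A as reference: B−A = (75, 180, -0.7); C−A = (35, 90, -0.3).
Solve a·Δx + b·Δy = Δz: det = 75·90 − 35·180 = 450.
∂z/∂x = [(-0.7)·90 − (-0.3)·180] / 450 = -0.02000
∂z/∂y = [75·(-0.3) − 35·(-0.7)] / 450 = +0.004444
Steepest decrease is along −∇f = (+0.02000 E, -0.004444 N) → east.

E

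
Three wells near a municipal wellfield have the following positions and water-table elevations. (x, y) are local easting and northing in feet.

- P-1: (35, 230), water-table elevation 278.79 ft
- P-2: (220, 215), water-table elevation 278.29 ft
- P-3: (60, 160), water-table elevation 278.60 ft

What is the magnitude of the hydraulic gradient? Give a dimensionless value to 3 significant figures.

0.00313

Taking P-1 as reference: P-2−P-1 = (185, -15, -0.50); P-3−P-1 = (25, -70, -0.19).
Determinant of the coordinate differences = 185·(-70) − 25·(-15) = -12575.
∂h/∂x = [(-0.50)·(-70) − (-0.19)·(-15)] / -12575 = -0.002557
∂h/∂y = [185·(-0.19) − 25·(-0.50)] / -12575 = +0.001801
|∇h| = √(-0.002557² + 0.001801²) = 0.003128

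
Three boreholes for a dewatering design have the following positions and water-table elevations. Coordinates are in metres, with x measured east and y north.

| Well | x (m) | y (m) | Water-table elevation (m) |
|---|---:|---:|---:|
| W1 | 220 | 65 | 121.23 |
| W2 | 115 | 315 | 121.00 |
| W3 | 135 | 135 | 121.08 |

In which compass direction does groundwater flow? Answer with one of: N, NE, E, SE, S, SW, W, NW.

With h = a·x + b·y + c and W1 as origin, the differences give:
  (-105)·a + 250·b = -0.23
  (-85)·a + 70·b = -0.15
Eliminate b (×70 and ×250, subtract): 13900·a = 21.400 → a = ∂h/∂x = +0.001540
Back-substitute: b = ∂h/∂y = -0.0002734.
Flow = −∇h = (-0.001540 east, +0.0002734 north), which points west.

W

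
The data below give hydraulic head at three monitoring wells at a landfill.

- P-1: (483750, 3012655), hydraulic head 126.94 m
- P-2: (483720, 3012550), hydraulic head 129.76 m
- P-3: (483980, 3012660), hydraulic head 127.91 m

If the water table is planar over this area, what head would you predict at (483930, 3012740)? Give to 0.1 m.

125.4 m

Differences from P-1: to P-2 (Δx, Δy, Δh) = (-30, -105, +2.82); to P-3 = (230, 5, +0.97).
Solve a·Δx + b·Δy = Δh: det = (-30)·5 − 230·(-105) = 24000.
∂h/∂x = [(+2.82)·5 − (+0.97)·(-105)] / 24000 = +0.004831
∂h/∂y = [(-30)·(+0.97) − 230·(+2.82)] / 24000 = -0.02824
h(483930, 3012740) = 126.94 + (+0.004831)·(180) + (-0.02824)·(85) = 126.94 +0.870 -2.400 = 125.409 m.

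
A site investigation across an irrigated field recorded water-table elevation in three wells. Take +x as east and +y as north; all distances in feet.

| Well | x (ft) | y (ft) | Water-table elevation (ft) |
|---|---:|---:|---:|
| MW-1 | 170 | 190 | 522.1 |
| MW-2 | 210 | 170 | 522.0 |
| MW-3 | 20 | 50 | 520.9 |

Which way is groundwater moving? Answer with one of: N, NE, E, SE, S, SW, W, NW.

With h = a·x + b·y + c and MW-1 as origin, the differences give:
  40·a + (-20)·b = -0.1
  (-150)·a + (-140)·b = -1.2
Eliminate b (×(-140) and ×(-20), subtract): -8600·a = -10.00 → a = ∂h/∂x = +0.001163
Back-substitute: b = ∂h/∂y = +0.007326.
Flow = −∇h = (-0.001163 east, -0.007326 north), which points south.

S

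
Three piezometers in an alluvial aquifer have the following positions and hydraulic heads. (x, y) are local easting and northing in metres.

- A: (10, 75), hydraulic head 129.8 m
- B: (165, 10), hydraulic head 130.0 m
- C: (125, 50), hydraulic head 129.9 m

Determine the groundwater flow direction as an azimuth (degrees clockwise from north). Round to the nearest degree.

349°

Differences from A: to B (Δx, Δy, Δh) = (155, -65, +0.2); to C = (115, -25, +0.1).
Determinant of the coordinate differences = 155·(-25) − 115·(-65) = 3600.
∂h/∂x = [(+0.2)·(-25) − (+0.1)·(-65)] / 3600 = +0.0004167
∂h/∂y = [155·(+0.1) − 115·(+0.2)] / 3600 = -0.002083
Flow direction (−∇h) has components (-0.0004167 E, +0.002083 N).
Azimuth = atan2(E, N) = atan2(-0.0004167, +0.002083) = 348.7° ≈ 349°.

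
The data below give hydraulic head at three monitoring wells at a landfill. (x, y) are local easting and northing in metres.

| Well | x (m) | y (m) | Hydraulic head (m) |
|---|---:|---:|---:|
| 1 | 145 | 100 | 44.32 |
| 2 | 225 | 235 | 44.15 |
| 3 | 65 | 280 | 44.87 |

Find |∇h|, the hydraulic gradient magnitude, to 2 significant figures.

0.0043

Taking 1 as reference: 2−1 = (80, 135, -0.17); 3−1 = (-80, 180, +0.55).
Determinant of the coordinate differences = 80·180 − (-80)·135 = 25200.
∂h/∂x = [(-0.17)·180 − (+0.55)·135] / 25200 = -0.004161
∂h/∂y = [80·(+0.55) − (-80)·(-0.17)] / 25200 = +0.001206
|∇h| = √(-0.004161² + 0.001206²) = 0.004332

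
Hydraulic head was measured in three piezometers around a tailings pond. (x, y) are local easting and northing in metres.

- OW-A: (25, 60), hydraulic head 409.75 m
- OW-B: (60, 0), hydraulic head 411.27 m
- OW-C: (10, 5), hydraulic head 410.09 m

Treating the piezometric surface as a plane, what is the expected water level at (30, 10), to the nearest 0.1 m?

Three-point gradient (reference OW-A): Δ to OW-B = (35, -60, +1.52), Δ to OW-C = (-15, -55, +0.34).
∂h/∂x = +0.02237, ∂h/∂y = -0.01228 (det = -2825).
h(30, 10) = 409.75 + (+0.02237)·(5) + (-0.01228)·(-50) = 409.75 +0.112 +0.614 = 410.476 m.

410.5 m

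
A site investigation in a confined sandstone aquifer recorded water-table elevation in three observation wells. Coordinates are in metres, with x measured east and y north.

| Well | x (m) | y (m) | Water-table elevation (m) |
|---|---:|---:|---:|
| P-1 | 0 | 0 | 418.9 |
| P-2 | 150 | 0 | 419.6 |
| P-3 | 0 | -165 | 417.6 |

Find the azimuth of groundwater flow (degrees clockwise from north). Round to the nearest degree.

∂h/∂x = (419.6 − 418.9) / (150 − 0) = +0.004667
∂h/∂y = (417.6 − 418.9) / (-165 − 0) = +0.007879
Flow direction (−∇h) has components (-0.004667 E, -0.007879 N).
Azimuth = atan2(E, N) = atan2(-0.004667, -0.007879) = 210.6° ≈ 211°.

211°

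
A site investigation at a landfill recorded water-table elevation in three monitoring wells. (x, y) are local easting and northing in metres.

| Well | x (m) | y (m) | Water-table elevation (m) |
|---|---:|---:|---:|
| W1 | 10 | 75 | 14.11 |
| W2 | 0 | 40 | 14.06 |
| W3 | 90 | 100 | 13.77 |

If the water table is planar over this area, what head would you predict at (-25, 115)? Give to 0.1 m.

With h = a·x + b·y + c and W1 as origin, the differences give:
  (-10)·a + (-35)·b = -0.05
  80·a + 25·b = -0.34
Eliminate b (×25 and ×(-35), subtract): 2550·a = -13.150 → a = ∂h/∂x = -0.005157
Back-substitute: b = ∂h/∂y = +0.002902.
h(-25, 115) = 14.11 + (-0.005157)·(-35) + (+0.002902)·(40) = 14.11 +0.180 +0.116 = 14.407 m.

14.4 m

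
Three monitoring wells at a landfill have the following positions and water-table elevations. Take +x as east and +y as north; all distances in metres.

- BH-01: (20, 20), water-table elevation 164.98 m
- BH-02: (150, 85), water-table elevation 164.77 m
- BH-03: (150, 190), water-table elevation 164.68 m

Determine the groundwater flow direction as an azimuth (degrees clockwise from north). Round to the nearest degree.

054°

Differences from BH-01: to BH-02 (Δx, Δy, Δh) = (130, 65, -0.21); to BH-03 = (130, 170, -0.30).
Solve a·Δx + b·Δy = Δh: det = 130·170 − 130·65 = 13650.
∂h/∂x = [(-0.21)·170 − (-0.30)·65] / 13650 = -0.001187
∂h/∂y = [130·(-0.30) − 130·(-0.21)] / 13650 = -0.0008571
Flow direction (−∇h) has components (+0.001187 E, +0.0008571 N).
Azimuth = atan2(E, N) = atan2(+0.001187, +0.0008571) = 54.2° ≈ 054°.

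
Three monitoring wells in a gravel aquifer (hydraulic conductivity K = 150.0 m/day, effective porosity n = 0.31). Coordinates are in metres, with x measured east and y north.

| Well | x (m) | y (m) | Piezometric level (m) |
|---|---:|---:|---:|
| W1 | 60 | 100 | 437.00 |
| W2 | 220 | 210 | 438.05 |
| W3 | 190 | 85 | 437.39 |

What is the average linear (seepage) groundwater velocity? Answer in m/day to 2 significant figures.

Differences from W1: to W2 (Δx, Δy, Δh) = (160, 110, +1.05); to W3 = (130, -15, +0.39).
Solve a·Δx + b·Δy = Δh: det = 160·(-15) − 130·110 = -16700.
∂h/∂x = [(+1.05)·(-15) − (+0.39)·110] / -16700 = +0.003512
∂h/∂y = [160·(+0.39) − 130·(+1.05)] / -16700 = +0.004437
|∇h| = √(0.003512² + 0.004437²) = 0.005659
Seepage velocity v = K·i/n = 150.0 × 0.005659 / 0.31 = 2.738 m/day.

2.7 m/day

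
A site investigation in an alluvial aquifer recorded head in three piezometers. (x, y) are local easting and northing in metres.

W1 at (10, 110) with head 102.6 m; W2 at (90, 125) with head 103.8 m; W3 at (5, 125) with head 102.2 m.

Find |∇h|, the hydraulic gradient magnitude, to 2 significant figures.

0.028

Differences from W1: to W2 (Δx, Δy, Δh) = (80, 15, +1.2); to W3 = (-5, 15, -0.4).
Solve a·Δx + b·Δy = Δh: det = 80·15 − (-5)·15 = 1275.
∂h/∂x = [(+1.2)·15 − (-0.4)·15] / 1275 = +0.01882
∂h/∂y = [80·(-0.4) − (-5)·(+1.2)] / 1275 = -0.02039
|∇h| = √(0.01882² + -0.02039²) = 0.02775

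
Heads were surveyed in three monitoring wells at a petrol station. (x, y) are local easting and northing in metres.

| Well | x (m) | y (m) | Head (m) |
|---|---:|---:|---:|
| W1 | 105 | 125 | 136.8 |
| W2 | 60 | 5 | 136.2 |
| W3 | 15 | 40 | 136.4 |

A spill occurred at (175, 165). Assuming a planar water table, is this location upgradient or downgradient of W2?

upgradient

With h = a·x + b·y + c and W1 as origin, the differences give:
  (-45)·a + (-120)·b = -0.6
  (-90)·a + (-85)·b = -0.4
Eliminate b (×(-85) and ×(-120), subtract): -6975·a = 3.00 → a = ∂h/∂x = -0.0004301
Back-substitute: b = ∂h/∂y = +0.005161.
Head at (175, 165) = 136.8 + (-0.0004301)·(70) + (+0.005161)·(40) = 136.98 m.
That is higher than the 136.2 m at W2, so the point is upgradient.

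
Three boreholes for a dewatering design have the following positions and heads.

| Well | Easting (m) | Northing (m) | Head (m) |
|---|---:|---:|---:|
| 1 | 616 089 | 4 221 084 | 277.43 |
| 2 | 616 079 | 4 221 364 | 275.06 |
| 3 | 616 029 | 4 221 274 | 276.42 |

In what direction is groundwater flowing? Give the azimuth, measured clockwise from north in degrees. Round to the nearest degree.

Taking 1 as reference: 2−1 = (-10, 280, -2.37); 3−1 = (-60, 190, -1.01).
Determinant of the coordinate differences = (-10)·190 − (-60)·280 = 14900.
∂h/∂x = [(-2.37)·190 − (-1.01)·280] / 14900 = -0.01124
∂h/∂y = [(-10)·(-1.01) − (-60)·(-2.37)] / 14900 = -0.008866
Flow direction (−∇h) has components (+0.01124 E, +0.008866 N).
Azimuth = atan2(E, N) = atan2(+0.01124, +0.008866) = 51.7° ≈ 052°.

052°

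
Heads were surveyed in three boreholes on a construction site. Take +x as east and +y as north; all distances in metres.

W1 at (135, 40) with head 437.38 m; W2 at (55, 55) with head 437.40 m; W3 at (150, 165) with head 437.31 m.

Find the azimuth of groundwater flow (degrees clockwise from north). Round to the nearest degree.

Differences from W1: to W2 (Δx, Δy, Δh) = (-80, 15, +0.02); to W3 = (15, 125, -0.07).
Solve a·Δx + b·Δy = Δh: det = (-80)·125 − 15·15 = -10225.
∂h/∂x = [(+0.02)·125 − (-0.07)·15] / -10225 = -0.0003472
∂h/∂y = [(-80)·(-0.07) − 15·(+0.02)] / -10225 = -0.0005183
Flow direction (−∇h) has components (+0.0003472 E, +0.0005183 N).
Azimuth = atan2(E, N) = atan2(+0.0003472, +0.0005183) = 33.8° ≈ 034°.

034°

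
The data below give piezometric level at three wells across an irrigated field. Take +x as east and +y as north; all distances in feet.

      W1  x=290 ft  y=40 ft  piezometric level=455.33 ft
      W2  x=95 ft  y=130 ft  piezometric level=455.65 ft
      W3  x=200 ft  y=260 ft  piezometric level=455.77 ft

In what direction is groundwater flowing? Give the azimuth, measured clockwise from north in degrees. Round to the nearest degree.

152°

Taking W1 as reference: W2−W1 = (-195, 90, +0.32); W3−W1 = (-90, 220, +0.44).
Determinant of the coordinate differences = (-195)·220 − (-90)·90 = -34800.
∂h/∂x = [(+0.32)·220 − (+0.44)·90] / -34800 = -0.0008851
∂h/∂y = [(-195)·(+0.44) − (-90)·(+0.32)] / -34800 = +0.001638
Flow direction (−∇h) has components (+0.0008851 E, -0.001638 N).
Azimuth = atan2(E, N) = atan2(+0.0008851, -0.001638) = 151.6° ≈ 152°.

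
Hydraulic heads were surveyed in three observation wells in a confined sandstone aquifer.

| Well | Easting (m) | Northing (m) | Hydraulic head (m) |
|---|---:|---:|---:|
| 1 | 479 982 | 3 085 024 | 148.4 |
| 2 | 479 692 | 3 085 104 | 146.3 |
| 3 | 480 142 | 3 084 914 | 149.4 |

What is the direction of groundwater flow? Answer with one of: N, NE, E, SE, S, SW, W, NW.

Three-point gradient (reference 1): Δ to 2 = (-290, 80, -2.1), Δ to 3 = (160, -110, +1.0).
∂h/∂x = +0.007906, ∂h/∂y = +0.002408 (det = 19100).
Flow = −∇h = (-0.007906 east, -0.002408 north), which points west.

W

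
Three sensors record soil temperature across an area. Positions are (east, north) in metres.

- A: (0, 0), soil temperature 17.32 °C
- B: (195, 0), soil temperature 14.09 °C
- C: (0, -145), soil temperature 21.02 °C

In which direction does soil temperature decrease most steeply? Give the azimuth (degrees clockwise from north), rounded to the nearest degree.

∂T/∂x = (14.09 − 17.32) / (195 − 0) = -0.01656
∂T/∂y = (21.02 − 17.32) / (-145 − 0) = -0.02552
Steepest decrease is along −∇f: components (+0.01656 E, +0.02552 N).
Azimuth = atan2(+0.01656, +0.02552) = 33.0° ≈ 033°.

033°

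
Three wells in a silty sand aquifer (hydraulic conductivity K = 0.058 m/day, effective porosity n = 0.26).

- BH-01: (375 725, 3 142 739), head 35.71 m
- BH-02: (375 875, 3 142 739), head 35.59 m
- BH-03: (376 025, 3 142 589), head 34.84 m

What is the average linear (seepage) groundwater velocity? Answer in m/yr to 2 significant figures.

With h = a·x + b·y + c and BH-01 as origin, the differences give:
  150·a + 0·b = -0.12
  300·a + (-150)·b = -0.87
Eliminate b (×(-150) and ×0, subtract): -22500·a = 18.000 → a = ∂h/∂x = -0.0008000
Back-substitute: b = ∂h/∂y = +0.004200.
|∇h| = √(-0.0008000² + 0.004200²) = 0.004276
Seepage velocity v = K·i/n = 0.058 × 0.004276 / 0.26 = 0.0009539 m/day = 0.3484 m/yr.

0.35 m/yr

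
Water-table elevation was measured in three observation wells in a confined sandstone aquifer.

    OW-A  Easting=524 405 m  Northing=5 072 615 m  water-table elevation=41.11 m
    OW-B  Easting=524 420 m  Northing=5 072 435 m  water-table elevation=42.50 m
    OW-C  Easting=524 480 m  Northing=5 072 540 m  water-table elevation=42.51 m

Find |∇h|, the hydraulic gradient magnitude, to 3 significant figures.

With h = a·x + b·y + c and OW-A as origin, the differences give:
  15·a + (-180)·b = +1.39
  75·a + (-75)·b = +1.40
Eliminate b (×(-75) and ×(-180), subtract): 12375·a = 147.750 → a = ∂h/∂x = +0.01194
Back-substitute: b = ∂h/∂y = -0.006727.
|∇h| = √(0.01194² + -0.006727²) = 0.0137

0.0137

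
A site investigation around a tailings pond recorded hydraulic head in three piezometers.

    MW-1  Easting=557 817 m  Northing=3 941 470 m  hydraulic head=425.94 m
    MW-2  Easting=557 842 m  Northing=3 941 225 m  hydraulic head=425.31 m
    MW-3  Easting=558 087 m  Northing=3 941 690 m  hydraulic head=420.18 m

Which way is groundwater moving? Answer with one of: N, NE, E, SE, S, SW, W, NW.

Differences from MW-1: to MW-2 (Δx, Δy, Δh) = (25, -245, -0.63); to MW-3 = (270, 220, -5.76).
Determinant of the coordinate differences = 25·220 − 270·(-245) = 71650.
∂h/∂x = [(-0.63)·220 − (-5.76)·(-245)] / 71650 = -0.02163
∂h/∂y = [25·(-5.76) − 270·(-0.63)] / 71650 = +0.0003643
Flow = −∇h = (+0.02163 east, -0.0003643 north), which points east.

E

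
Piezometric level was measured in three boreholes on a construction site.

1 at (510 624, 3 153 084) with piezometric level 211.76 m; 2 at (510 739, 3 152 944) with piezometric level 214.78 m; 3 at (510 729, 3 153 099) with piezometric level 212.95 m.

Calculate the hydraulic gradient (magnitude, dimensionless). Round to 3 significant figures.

Three-point gradient (reference 1): Δ to 2 = (115, -140, +3.02), Δ to 3 = (105, 15, +1.19).
∂h/∂x = +0.01290, ∂h/∂y = -0.01097 (det = 16425).
|∇h| = √(0.01290² + -0.01097²) = 0.01693

0.0169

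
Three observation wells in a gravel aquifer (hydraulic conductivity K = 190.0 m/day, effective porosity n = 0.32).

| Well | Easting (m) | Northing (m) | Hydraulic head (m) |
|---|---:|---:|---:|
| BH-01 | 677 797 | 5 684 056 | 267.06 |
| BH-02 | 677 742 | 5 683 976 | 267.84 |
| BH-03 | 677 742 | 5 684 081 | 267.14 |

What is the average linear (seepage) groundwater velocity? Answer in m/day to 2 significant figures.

4.8 m/day

Differences from BH-01: to BH-02 (Δx, Δy, Δh) = (-55, -80, +0.78); to BH-03 = (-55, 25, +0.08).
Solve a·Δx + b·Δy = Δh: det = (-55)·25 − (-55)·(-80) = -5775.
∂h/∂x = [(+0.78)·25 − (+0.08)·(-80)] / -5775 = -0.004485
∂h/∂y = [(-55)·(+0.08) − (-55)·(+0.78)] / -5775 = -0.006667
|∇h| = √(-0.004485² + -0.006667²) = 0.008035
Seepage velocity v = K·i/n = 190.0 × 0.008035 / 0.32 = 4.771 m/day.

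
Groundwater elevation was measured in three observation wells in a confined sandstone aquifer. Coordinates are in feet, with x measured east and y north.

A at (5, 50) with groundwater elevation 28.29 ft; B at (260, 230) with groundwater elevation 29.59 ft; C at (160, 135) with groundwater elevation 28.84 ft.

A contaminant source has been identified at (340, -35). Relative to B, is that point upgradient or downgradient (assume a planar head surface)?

With h = a·x + b·y + c and A as origin, the differences give:
  255·a + 180·b = +1.30
  155·a + 85·b = +0.55
Eliminate b (×85 and ×180, subtract): -6225·a = 11.500 → a = ∂h/∂x = -0.001847
Back-substitute: b = ∂h/∂y = +0.009839.
Head at (340, -35) = 28.29 + (-0.001847)·(335) + (+0.009839)·(-85) = 26.83 ft.
That is lower than the 29.59 ft at B, so the point is downgradient.

downgradient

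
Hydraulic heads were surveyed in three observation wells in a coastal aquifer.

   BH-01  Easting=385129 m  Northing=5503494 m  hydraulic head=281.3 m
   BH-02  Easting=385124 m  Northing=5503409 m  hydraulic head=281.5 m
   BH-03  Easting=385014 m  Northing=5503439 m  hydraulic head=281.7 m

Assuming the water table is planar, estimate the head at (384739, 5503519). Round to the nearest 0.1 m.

With h = a·x + b·y + c and BH-01 as origin, the differences give:
  (-5)·a + (-85)·b = +0.2
  (-115)·a + (-55)·b = +0.4
Eliminate b (×(-55) and ×(-85), subtract): -9500·a = 23.00 → a = ∂h/∂x = -0.002421
Back-substitute: b = ∂h/∂y = -0.002211.
h(384739, 5503519) = 281.3 + (-0.002421)·(-390) + (-0.002211)·(25) = 281.3 +0.944 -0.055 = 282.189 m.

282.2 m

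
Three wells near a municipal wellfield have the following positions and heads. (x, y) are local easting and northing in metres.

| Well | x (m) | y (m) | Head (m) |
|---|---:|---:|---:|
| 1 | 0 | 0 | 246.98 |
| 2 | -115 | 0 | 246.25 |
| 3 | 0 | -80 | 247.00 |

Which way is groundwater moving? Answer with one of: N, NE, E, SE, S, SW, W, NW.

∂h/∂x = (246.25 − 246.98) / (-115 − 0) = +0.006348
∂h/∂y = (247.00 − 246.98) / (-80 − 0) = -0.0002500
Flow = −∇h = (-0.006348 east, +0.0002500 north), which points west.

W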